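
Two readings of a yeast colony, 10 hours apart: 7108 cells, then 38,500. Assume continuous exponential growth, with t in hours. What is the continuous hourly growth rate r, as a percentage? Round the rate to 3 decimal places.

r ≈ 16.894% per hour

38500 = 7108 · e^(r·10)
e^(10r) = 38500/7108 = 5.41643
r = ln(5.41643) / 10 = 1.68944 / 10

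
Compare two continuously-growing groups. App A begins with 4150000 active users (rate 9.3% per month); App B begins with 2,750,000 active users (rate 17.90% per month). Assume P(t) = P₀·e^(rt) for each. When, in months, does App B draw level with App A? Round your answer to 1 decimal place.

t ≈ 4.8 months

4150000·e^(0.093t) = 2750000·e^(0.179t)
4150000/2750000 = e^((0.179 − 0.093)t) → ln(1.50909) = 0.086·t
t = 0.41151 / 0.086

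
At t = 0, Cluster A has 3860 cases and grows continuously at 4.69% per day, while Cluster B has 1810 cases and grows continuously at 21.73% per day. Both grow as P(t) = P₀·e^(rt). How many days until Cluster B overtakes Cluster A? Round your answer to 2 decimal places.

t ≈ 4.44 days

3860·e^(0.0469t) = 1810·e^(0.2173t)
3860/1810 = e^((0.2173 − 0.0469)t) → ln(2.1326) = 0.1704·t
t = 0.75734 / 0.1704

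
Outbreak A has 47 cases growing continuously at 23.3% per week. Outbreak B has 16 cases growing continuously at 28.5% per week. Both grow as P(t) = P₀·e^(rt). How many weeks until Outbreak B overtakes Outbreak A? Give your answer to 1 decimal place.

t ≈ 20.7 weeks

47·e^(0.233t) = 16·e^(0.285t)
47/16 = e^((0.285 − 0.233)t) → ln(2.9375) = 0.052·t
t = 1.07756 / 0.052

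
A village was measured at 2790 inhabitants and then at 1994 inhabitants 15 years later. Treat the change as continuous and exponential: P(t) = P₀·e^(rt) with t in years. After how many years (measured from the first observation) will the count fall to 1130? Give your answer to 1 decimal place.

t ≈ 40.4 years

r = ln(1994/2790) / 15 ≈ -0.022393 per year
t = ln(1130/2790) / r = -0.90382 / -0.022393 ≈ 40.361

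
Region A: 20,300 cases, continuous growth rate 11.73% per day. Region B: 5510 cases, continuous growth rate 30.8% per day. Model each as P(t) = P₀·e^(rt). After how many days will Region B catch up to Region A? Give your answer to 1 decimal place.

20300·e^(0.1173t) = 5510·e^(0.308t)
20300/5510 = e^((0.308 − 0.1173)t) → ln(3.68421) = 0.1907·t
t = 1.30406 / 0.1907

t ≈ 6.8 days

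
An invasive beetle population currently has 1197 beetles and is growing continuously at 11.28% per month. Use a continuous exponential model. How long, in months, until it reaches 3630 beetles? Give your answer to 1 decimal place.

3630 = 1197 · e^(0.1128·t)
t = ln(3630/1197) / 0.1128 = ln(3.03258) / 0.1128 = 1.10941 / 0.1128

t ≈ 9.8 months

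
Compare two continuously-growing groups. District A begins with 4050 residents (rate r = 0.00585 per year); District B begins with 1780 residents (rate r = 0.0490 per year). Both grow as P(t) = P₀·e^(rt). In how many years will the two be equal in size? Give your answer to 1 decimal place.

4050·e^(0.00585t) = 1780·e^(0.049t)
4050/1780 = e^((0.049 − 0.00585)t) → ln(2.27528) = 0.04315·t
t = 0.8221 / 0.04315

t ≈ 19.1 years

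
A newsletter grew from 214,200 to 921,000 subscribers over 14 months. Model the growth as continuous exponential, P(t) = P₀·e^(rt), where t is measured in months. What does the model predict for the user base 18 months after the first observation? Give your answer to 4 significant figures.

r = ln(921000/214200) / 14 ≈ 0.104182 per month
P(18) = 214200 · e^(0.104182·18) = 214200 · 6.52263 ≈ 1397148.39

≈ 1,397,000 subscribers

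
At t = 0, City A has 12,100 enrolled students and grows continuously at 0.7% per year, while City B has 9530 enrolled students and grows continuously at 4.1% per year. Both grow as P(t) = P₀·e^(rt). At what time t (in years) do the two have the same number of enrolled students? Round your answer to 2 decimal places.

t ≈ 7.02 years

12100·e^(0.007t) = 9530·e^(0.041t)
12100/9530 = e^((0.041 − 0.007)t) → ln(1.26967) = 0.034·t
t = 0.23876 / 0.034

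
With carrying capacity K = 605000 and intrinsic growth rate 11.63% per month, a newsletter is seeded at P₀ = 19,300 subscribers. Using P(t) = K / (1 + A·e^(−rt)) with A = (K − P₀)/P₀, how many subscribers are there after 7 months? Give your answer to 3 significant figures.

≈ 41,900 subscribers

A = (605000 − 19300)/19300 = 30.34715
P(7) = 605000 / (1 + 30.34715·e^(−0.1163·7)) = 605000 / (1 + 30.34715·0.443038)
= 605000 / 14.44494 ≈ 41883.19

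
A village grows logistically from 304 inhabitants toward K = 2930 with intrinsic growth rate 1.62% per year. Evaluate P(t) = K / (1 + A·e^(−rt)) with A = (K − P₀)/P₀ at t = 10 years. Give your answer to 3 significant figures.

≈ 351 inhabitants

A = (2930 − 304)/304 = 8.63816
P(10) = 2930 / (1 + 8.63816·e^(−0.0162·10)) = 2930 / (1 + 8.63816·0.850441)
= 2930 / 8.34625 ≈ 351.06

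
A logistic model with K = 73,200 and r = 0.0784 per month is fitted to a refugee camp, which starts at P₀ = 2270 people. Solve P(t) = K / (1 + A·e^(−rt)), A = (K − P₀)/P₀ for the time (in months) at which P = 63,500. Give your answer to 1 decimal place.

t ≈ 67.9 months

A = (73200 − 2270)/2270 = 31.2467
63500 = 73200/(1 + 31.2467·e^(−0.0784t)) → 1 + 31.2467·e^(−0.0784t) = 1.15276
e^(−0.0784t) = 0.004889 → t = ln(204.55311)/0.0784 = 5.32083/0.0784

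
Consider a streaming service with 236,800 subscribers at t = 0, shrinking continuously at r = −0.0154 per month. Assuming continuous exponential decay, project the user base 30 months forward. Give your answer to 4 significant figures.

P(30) = 236800 · e^(-0.0154·30) = 236800 · e^(-0.462)
= 236800 · 0.63002 ≈ 149189.29

≈ 149,200 subscribers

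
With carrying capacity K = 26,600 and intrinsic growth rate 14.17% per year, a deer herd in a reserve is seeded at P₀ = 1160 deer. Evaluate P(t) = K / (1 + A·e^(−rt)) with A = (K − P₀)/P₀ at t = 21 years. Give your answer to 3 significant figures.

≈ 12,600 deer

A = (26600 − 1160)/1160 = 21.93103
P(21) = 26600 / (1 + 21.93103·e^(−0.1417·21)) = 26600 / (1 + 21.93103·0.051012)
= 26600 / 2.11874 ≈ 12554.63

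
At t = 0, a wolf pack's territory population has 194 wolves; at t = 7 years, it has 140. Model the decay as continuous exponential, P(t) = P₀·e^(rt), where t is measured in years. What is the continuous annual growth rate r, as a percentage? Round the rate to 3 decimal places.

r ≈ -4.660% per year

140 = 194 · e^(r·7)
e^(7r) = 140/194 = 0.72165
r = ln(0.72165) / 7 = -0.32622 / 7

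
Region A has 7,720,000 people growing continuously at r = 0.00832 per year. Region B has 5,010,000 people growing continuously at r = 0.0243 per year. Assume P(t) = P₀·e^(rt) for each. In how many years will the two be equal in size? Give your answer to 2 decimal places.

7720000·e^(0.00832t) = 5010000·e^(0.0243t)
7720000/5010000 = e^((0.0243 − 0.00832)t) → ln(1.54092) = 0.01598·t
t = 0.43238 / 0.01598

t ≈ 27.06 years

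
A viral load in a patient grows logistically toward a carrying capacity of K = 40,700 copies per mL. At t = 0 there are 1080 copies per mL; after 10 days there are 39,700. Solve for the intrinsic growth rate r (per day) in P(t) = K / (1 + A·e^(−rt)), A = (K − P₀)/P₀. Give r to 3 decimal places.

A = (40700 − 1080)/1080 = 36.68519
39700 = 40700/(1 + 36.68519·e^(−r·10)) → e^(−10r) = (1.02519 − 1)/36.68519 = 0.000687
r = −ln(0.000687)/10 = 7.28372/10

r ≈ 0.728 per day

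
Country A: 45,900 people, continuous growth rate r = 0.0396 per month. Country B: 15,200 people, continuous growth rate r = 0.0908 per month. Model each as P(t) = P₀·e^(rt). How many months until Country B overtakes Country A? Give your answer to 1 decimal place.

t ≈ 21.6 months

45900·e^(0.0396t) = 15200·e^(0.0908t)
45900/15200 = e^((0.0908 − 0.0396)t) → ln(3.01974) = 0.0512·t
t = 1.10517 / 0.0512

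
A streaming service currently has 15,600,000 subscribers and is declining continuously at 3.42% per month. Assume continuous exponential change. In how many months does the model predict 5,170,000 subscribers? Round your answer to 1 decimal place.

t ≈ 32.3 months

5170000 = 15600000 · e^(-0.0342·t)
t = ln(5170000/15600000) / -0.0342 = ln(0.33141) / -0.0342 = -1.1044 / -0.0342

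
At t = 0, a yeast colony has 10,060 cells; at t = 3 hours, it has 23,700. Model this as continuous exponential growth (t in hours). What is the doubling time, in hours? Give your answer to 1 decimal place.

r = ln(23700/10060) / 3 = ln(2.35586) / 3 ≈ 0.285636 per hour
doubling time = ln 2 / |r| = 0.69315 / 0.285636

doubling time ≈ 2.4 hours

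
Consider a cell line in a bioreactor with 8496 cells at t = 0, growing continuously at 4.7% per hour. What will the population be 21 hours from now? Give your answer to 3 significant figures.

P(21) = 8496 · e^(0.047·21) = 8496 · e^(0.987)
= 8496 · 2.68317 ≈ 22796.24

≈ 22,800 cells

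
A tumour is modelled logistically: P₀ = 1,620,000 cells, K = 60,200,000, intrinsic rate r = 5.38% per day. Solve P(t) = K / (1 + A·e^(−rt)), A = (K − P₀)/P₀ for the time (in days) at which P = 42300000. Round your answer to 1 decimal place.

t ≈ 82.7 days

A = (60200000 − 1620000)/1620000 = 36.16049
42300000 = 60200000/(1 + 36.16049·e^(−0.0538t)) → 1 + 36.16049·e^(−0.0538t) = 1.42317
e^(−0.0538t) = 0.011702 → t = ln(85.45189)/0.0538 = 4.44795/0.0538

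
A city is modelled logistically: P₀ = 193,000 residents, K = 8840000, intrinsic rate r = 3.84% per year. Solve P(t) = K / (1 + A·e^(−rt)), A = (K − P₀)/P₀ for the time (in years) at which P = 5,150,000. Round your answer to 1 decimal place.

t ≈ 107.7 years

A = (8840000 − 193000)/193000 = 44.80311
5150000 = 8840000/(1 + 44.80311·e^(−0.0384t)) → 1 + 44.80311·e^(−0.0384t) = 1.7165
e^(−0.0384t) = 0.015992 → t = ln(62.53008)/0.0384 = 4.13565/0.0384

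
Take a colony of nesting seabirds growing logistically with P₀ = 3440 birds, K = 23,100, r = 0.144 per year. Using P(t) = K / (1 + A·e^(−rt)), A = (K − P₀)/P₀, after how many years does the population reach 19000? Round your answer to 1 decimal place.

t ≈ 22.8 years

A = (23100 − 3440)/3440 = 5.71512
19000 = 23100/(1 + 5.71512·e^(−0.144t)) → 1 + 5.71512·e^(−0.144t) = 1.21579
e^(−0.144t) = 0.037758 → t = ln(26.48469)/0.144 = 3.27657/0.144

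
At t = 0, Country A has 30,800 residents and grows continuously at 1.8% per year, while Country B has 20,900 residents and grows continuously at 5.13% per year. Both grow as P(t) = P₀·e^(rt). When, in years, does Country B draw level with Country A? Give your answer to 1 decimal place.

30800·e^(0.018t) = 20900·e^(0.0513t)
30800/20900 = e^((0.0513 − 0.018)t) → ln(1.47368) = 0.0333·t
t = 0.38777 / 0.0333

t ≈ 11.6 years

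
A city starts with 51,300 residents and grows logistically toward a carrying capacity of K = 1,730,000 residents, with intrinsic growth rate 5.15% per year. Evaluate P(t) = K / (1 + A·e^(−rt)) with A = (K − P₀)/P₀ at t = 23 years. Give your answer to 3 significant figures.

A = (1730000 − 51300)/51300 = 32.7232
P(23) = 1730000 / (1 + 32.7232·e^(−0.0515·23)) = 1730000 / (1 + 32.7232·0.305899)
= 1730000 / 11.01 ≈ 157129.94

≈ 157,000 residents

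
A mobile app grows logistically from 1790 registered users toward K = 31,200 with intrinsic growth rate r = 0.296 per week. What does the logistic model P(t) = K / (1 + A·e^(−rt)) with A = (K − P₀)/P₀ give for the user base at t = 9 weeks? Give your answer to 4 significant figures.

A = (31200 − 1790)/1790 = 16.43017
P(9) = 31200 / (1 + 16.43017·e^(−0.296·9)) = 31200 / (1 + 16.43017·0.069669)
= 31200 / 2.14467 ≈ 14547.67

≈ 14,550 registered users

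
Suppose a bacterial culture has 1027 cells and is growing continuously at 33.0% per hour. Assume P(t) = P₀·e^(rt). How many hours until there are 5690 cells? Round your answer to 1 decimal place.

5690 = 1027 · e^(0.33·t)
t = ln(5690/1027) / 0.33 = ln(5.54041) / 0.33 = 1.71207 / 0.33

t ≈ 5.2 hours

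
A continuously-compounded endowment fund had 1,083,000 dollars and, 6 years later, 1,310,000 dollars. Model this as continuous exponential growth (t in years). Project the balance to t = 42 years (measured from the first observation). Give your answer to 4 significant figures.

≈ 4,103,000 dollars

r = ln(1310000/1083000) / 6 ≈ 0.031715 per year
P(42) = 1083000 · e^(0.031715·42) = 1083000 · 3.78878 ≈ 4103253.32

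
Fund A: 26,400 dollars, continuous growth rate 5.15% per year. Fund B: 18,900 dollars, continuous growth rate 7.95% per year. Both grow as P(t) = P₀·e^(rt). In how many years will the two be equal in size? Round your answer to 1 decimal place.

t ≈ 11.9 years

26400·e^(0.0515t) = 18900·e^(0.0795t)
26400/18900 = e^((0.0795 − 0.0515)t) → ln(1.39683) = 0.028·t
t = 0.3342 / 0.028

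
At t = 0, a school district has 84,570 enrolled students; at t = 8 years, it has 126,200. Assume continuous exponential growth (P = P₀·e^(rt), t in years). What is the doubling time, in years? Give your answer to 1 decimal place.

doubling time ≈ 13.9 years

r = ln(126200/84570) / 8 = ln(1.49225) / 8 ≈ 0.050036 per year
doubling time = ln 2 / |r| = 0.69315 / 0.050036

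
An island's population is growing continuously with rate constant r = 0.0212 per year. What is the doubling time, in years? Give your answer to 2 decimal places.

doubling time ≈ 32.70 years

doubling time = ln(2) / |r| = 0.69315 / 0.0212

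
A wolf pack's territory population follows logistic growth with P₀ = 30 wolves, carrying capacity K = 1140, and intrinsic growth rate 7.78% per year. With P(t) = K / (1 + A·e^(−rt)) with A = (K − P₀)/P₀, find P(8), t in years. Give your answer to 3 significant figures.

A = (1140 − 30)/30 = 37
P(8) = 1140 / (1 + 37·e^(−0.0778·8)) = 1140 / (1 + 37·0.536655)
= 1140 / 20.85623 ≈ 54.66

≈ 54.7 wolves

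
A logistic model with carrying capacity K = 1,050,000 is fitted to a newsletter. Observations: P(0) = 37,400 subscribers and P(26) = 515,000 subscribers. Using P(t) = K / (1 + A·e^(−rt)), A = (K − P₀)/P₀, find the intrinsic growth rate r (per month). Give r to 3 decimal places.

A = (1050000 − 37400)/37400 = 27.07487
515000 = 1050000/(1 + 27.07487·e^(−r·26)) → e^(−26r) = (2.03883 − 1)/27.07487 = 0.038369
r = −ln(0.038369)/26 = 3.26051/26

r ≈ 0.125 per month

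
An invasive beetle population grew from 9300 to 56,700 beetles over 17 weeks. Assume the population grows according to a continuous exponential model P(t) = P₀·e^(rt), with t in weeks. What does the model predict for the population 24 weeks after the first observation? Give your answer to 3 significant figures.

≈ 119,000 beetles

r = ln(56700/9300) / 17 ≈ 0.106339 per week
P(24) = 9300 · e^(0.106339·24) = 9300 · 12.83443 ≈ 119360.21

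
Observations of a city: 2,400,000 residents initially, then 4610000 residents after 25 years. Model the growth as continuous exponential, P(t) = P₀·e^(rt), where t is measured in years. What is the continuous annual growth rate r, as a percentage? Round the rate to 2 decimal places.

4610000 = 2400000 · e^(r·25)
e^(25r) = 4610000/2400000 = 1.92083
r = ln(1.92083) / 25 = 0.65276 / 25

r ≈ 2.61% per year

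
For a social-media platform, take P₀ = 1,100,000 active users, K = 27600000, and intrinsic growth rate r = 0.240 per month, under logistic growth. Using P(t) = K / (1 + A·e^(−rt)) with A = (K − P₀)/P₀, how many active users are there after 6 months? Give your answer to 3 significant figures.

A = (27600000 − 1100000)/1100000 = 24.09091
P(6) = 27600000 / (1 + 24.09091·e^(−0.24·6)) = 27600000 / (1 + 24.09091·0.236928)
= 27600000 / 6.70781 ≈ 4114609.71

≈ 4,110,000 active users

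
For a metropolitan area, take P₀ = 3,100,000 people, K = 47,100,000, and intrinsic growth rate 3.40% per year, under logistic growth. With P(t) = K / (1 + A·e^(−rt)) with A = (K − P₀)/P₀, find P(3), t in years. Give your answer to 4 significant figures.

A = (47100000 − 3100000)/3100000 = 14.19355
P(3) = 47100000 / (1 + 14.19355·e^(−0.034·3)) = 47100000 / (1 + 14.19355·0.90303)
= 47100000 / 13.81719 ≈ 3408796.41

≈ 3,409,000 people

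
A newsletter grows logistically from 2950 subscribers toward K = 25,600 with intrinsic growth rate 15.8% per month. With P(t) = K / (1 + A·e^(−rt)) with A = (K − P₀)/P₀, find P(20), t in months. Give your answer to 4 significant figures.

≈ 19,310 subscribers

A = (25600 − 2950)/2950 = 7.67797
P(20) = 25600 / (1 + 7.67797·e^(−0.158·20)) = 25600 / (1 + 7.67797·0.042426)
= 25600 / 1.32574 ≈ 19309.92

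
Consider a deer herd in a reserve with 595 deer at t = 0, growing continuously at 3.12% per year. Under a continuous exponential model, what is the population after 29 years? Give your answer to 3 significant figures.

P(29) = 595 · e^(0.0312·29) = 595 · e^(0.9048)
= 595 · 2.47144 ≈ 1470.51

≈ 1,470 deer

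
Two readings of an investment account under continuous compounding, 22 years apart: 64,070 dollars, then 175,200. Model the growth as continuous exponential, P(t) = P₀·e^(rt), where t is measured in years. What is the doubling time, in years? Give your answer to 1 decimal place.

doubling time ≈ 15.2 years

r = ln(175200/64070) / 22 = ln(2.73451) / 22 ≈ 0.045725 per year
doubling time = ln 2 / |r| = 0.69315 / 0.045725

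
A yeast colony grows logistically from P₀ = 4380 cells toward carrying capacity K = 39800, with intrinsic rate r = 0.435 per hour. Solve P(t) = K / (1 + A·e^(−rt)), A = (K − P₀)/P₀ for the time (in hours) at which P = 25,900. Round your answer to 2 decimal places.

A = (39800 − 4380)/4380 = 8.08676
25900 = 39800/(1 + 8.08676·e^(−0.435t)) → 1 + 8.08676·e^(−0.435t) = 1.53668
e^(−0.435t) = 0.066365 → t = ln(15.06813)/0.435 = 2.71258/0.435

t ≈ 6.24 hours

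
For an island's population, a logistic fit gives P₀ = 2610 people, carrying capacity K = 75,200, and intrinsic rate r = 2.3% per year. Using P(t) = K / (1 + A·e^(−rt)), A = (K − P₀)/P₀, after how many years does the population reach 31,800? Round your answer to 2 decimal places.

t ≈ 131.06 years

A = (75200 − 2610)/2610 = 27.81226
31800 = 75200/(1 + 27.81226·e^(−0.023t)) → 1 + 27.81226·e^(−0.023t) = 2.36478
e^(−0.023t) = 0.049071 → t = ln(20.37857)/0.023 = 3.01448/0.023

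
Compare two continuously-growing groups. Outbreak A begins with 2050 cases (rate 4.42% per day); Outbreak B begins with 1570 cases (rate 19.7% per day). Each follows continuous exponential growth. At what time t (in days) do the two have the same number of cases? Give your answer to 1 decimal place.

t ≈ 1.7 days

2050·e^(0.0442t) = 1570·e^(0.197t)
2050/1570 = e^((0.197 − 0.0442)t) → ln(1.30573) = 0.1528·t
t = 0.26676 / 0.1528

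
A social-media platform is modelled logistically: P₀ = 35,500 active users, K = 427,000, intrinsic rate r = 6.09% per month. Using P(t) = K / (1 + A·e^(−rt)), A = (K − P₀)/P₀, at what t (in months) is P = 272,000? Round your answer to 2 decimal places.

t ≈ 48.65 months

A = (427000 − 35500)/35500 = 11.02817
272000 = 427000/(1 + 11.02817·e^(−0.0609t)) → 1 + 11.02817·e^(−0.0609t) = 1.56985
e^(−0.0609t) = 0.051672 → t = ln(19.35266)/0.0609 = 2.96283/0.0609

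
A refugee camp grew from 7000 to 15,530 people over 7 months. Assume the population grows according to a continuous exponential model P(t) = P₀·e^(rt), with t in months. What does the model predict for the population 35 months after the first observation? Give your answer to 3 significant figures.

≈ 376,000 people

r = ln(15530/7000) / 7 ≈ 0.113838 per month
P(35) = 7000 · e^(0.113838·35) = 7000 · 53.74859 ≈ 376240.13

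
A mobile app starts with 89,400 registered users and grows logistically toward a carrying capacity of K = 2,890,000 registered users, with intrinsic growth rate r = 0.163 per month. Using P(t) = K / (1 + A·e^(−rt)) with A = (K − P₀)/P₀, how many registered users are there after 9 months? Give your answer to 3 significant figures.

≈ 351,000 registered users

A = (2890000 − 89400)/89400 = 31.32662
P(9) = 2890000 / (1 + 31.32662·e^(−0.163·9)) = 2890000 / (1 + 31.32662·0.230616)
= 2890000 / 8.22443 ≈ 351392.15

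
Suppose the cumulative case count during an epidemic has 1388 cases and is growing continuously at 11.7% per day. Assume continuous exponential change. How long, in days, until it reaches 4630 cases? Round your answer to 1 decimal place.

t ≈ 10.3 days

4630 = 1388 · e^(0.117·t)
t = ln(4630/1388) / 0.117 = ln(3.33573) / 0.117 = 1.20469 / 0.117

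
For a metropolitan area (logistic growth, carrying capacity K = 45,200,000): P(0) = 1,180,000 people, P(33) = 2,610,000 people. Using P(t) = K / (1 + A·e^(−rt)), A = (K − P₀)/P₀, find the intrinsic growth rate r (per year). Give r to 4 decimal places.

r ≈ 0.0251 per year

A = (45200000 − 1180000)/1180000 = 37.30508
2610000 = 45200000/(1 + 37.30508·e^(−r·33)) → e^(−33r) = (17.31801 − 1)/37.30508 = 0.43742
r = −ln(0.43742)/33 = 0.82686/33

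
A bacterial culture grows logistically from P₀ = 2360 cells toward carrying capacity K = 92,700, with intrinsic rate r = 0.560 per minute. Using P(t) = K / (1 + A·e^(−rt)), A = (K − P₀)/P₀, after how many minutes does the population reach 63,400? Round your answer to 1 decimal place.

A = (92700 − 2360)/2360 = 38.27966
63400 = 92700/(1 + 38.27966·e^(−0.56t)) → 1 + 38.27966·e^(−0.56t) = 1.46215
e^(−0.56t) = 0.012073 → t = ln(82.83039)/0.56 = 4.4168/0.56

t ≈ 7.9 minutes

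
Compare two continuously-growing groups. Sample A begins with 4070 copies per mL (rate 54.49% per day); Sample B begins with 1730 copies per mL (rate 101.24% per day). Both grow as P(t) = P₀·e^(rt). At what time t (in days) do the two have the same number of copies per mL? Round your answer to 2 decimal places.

4070·e^(0.5449t) = 1730·e^(1.0124t)
4070/1730 = e^((1.0124 − 0.5449)t) → ln(2.3526) = 0.4675·t
t = 0.85552 / 0.4675

t ≈ 1.83 days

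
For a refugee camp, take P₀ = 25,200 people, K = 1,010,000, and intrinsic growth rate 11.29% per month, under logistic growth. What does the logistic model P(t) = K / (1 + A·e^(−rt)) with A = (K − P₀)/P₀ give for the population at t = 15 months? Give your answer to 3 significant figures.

A = (1010000 − 25200)/25200 = 39.07937
P(15) = 1010000 / (1 + 39.07937·e^(−0.1129·15)) = 1010000 / (1 + 39.07937·0.183875)
= 1010000 / 8.18571 ≈ 123385.73

≈ 123,000 people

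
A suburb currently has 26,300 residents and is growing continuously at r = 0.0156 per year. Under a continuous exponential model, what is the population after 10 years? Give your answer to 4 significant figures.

P(10) = 26300 · e^(0.0156·10) = 26300 · e^(0.156)
= 26300 · 1.16883 ≈ 30740.13

≈ 30,740 residents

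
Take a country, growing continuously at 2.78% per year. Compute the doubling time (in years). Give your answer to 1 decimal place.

doubling time = ln(2) / |r| = 0.69315 / 0.0278

doubling time ≈ 24.9 years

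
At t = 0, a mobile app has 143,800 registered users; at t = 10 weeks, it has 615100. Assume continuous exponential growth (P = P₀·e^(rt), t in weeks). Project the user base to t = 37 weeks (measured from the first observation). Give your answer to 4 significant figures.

r = ln(615100/143800) / 10 ≈ 0.145336 per week
P(37) = 143800 · e^(0.145336·37) = 143800 · 216.46681 ≈ 31127926.88

≈ 31,130,000 registered users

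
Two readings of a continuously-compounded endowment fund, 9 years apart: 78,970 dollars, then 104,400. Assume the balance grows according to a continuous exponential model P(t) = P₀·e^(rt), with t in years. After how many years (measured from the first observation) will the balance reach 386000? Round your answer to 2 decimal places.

t ≈ 51.16 years

r = ln(104400/78970) / 9 ≈ 0.031018 per year
t = ln(386000/78970) / r = 1.58677 / 0.031018 ≈ 51.156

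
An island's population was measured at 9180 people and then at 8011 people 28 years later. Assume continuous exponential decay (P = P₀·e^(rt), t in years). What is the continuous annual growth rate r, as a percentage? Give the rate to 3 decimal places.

8011 = 9180 · e^(r·28)
e^(28r) = 8011/9180 = 0.87266
r = ln(0.87266) / 28 = -0.13621 / 28

r ≈ -0.486% per year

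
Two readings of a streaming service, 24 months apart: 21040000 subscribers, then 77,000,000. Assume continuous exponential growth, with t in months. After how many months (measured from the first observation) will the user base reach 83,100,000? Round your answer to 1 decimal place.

r = ln(77000000/21040000) / 24 ≈ 0.054058 per month
t = ln(83100000/21040000) / r = 1.37362 / 0.054058 ≈ 25.41

t ≈ 25.4 months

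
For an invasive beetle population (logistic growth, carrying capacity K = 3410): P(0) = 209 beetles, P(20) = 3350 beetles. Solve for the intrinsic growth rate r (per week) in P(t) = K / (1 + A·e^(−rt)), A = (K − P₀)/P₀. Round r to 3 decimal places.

r ≈ 0.338 per week

A = (3410 − 209)/209 = 15.31579
3350 = 3410/(1 + 15.31579·e^(−r·20)) → e^(−20r) = (1.01791 − 1)/15.31579 = 0.001169
r = −ln(0.001169)/20 = 6.75126/20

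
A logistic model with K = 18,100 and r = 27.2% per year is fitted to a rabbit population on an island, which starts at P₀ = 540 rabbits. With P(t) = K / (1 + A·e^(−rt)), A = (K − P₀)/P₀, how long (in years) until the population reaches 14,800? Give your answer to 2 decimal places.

t ≈ 18.32 years

A = (18100 − 540)/540 = 32.51852
14800 = 18100/(1 + 32.51852·e^(−0.272t)) → 1 + 32.51852·e^(−0.272t) = 1.22297
e^(−0.272t) = 0.006857 → t = ln(145.84063)/0.272 = 4.98251/0.272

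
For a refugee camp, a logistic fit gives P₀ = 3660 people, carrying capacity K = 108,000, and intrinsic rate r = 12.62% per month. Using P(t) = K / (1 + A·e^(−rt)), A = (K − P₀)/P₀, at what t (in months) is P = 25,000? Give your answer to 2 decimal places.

A = (108000 − 3660)/3660 = 28.5082
25000 = 108000/(1 + 28.5082·e^(−0.1262t)) → 1 + 28.5082·e^(−0.1262t) = 4.32
e^(−0.1262t) = 0.116458 → t = ln(8.58681)/0.1262 = 2.15023/0.1262

t ≈ 17.04 months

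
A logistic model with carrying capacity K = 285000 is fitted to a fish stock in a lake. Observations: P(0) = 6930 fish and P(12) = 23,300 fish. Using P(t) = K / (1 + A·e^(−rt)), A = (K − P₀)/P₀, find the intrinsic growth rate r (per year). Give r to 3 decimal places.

A = (285000 − 6930)/6930 = 40.12554
23300 = 285000/(1 + 40.12554·e^(−r·12)) → e^(−12r) = (12.23176 − 1)/40.12554 = 0.279915
r = −ln(0.279915)/12 = 1.27327/12

r ≈ 0.106 per year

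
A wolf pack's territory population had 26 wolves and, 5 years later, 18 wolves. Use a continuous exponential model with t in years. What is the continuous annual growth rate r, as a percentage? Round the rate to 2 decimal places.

18 = 26 · e^(r·5)
e^(5r) = 18/26 = 0.69231
r = ln(0.69231) / 5 = -0.36772 / 5

r ≈ -7.35% per year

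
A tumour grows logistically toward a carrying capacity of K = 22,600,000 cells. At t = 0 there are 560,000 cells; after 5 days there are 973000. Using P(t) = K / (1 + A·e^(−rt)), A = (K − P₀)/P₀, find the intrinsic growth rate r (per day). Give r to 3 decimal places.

r ≈ 0.114 per day

A = (22600000 − 560000)/560000 = 39.35714
973000 = 22600000/(1 + 39.35714·e^(−r·5)) → e^(−5r) = (23.22713 − 1)/39.35714 = 0.564755
r = −ln(0.564755)/5 = 0.57136/5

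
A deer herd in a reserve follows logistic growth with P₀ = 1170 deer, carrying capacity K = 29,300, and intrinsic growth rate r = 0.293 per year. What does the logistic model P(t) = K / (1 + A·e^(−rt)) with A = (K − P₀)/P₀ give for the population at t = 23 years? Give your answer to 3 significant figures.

≈ 28,500 deer

A = (29300 − 1170)/1170 = 24.04274
P(23) = 29300 / (1 + 24.04274·e^(−0.293·23)) = 29300 / (1 + 24.04274·0.001184)
= 29300 / 1.02846 ≈ 28489.13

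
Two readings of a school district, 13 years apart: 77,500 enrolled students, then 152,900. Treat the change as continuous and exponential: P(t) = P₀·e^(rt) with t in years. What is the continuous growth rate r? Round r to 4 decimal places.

152900 = 77500 · e^(r·13)
e^(13r) = 152900/77500 = 1.9729
r = ln(1.9729) / 13 = 0.67951 / 13

r ≈ 0.0523 per year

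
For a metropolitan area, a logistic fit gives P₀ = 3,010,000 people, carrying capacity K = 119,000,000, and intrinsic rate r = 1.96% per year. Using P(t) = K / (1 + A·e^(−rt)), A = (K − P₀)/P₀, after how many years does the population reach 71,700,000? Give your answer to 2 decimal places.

A = (119000000 − 3010000)/3010000 = 38.53488
71700000 = 119000000/(1 + 38.53488·e^(−0.0196t)) → 1 + 38.53488·e^(−0.0196t) = 1.65969
e^(−0.0196t) = 0.017119 → t = ln(58.41334)/0.0196 = 4.06754/0.0196

t ≈ 207.53 years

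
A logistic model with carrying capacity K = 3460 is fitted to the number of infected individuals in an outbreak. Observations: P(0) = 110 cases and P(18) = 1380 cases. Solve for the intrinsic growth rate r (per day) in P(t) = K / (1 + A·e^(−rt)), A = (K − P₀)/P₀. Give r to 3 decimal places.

A = (3460 − 110)/110 = 30.45455
1380 = 3460/(1 + 30.45455·e^(−r·18)) → e^(−18r) = (2.50725 − 1)/30.45455 = 0.049492
r = −ln(0.049492)/18 = 3.00595/18

r ≈ 0.167 per day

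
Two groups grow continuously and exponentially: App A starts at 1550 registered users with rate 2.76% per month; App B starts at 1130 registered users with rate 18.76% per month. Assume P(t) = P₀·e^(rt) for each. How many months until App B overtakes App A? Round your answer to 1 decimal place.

t ≈ 2.0 months

1550·e^(0.0276t) = 1130·e^(0.1876t)
1550/1130 = e^((0.1876 − 0.0276)t) → ln(1.37168) = 0.16·t
t = 0.31604 / 0.16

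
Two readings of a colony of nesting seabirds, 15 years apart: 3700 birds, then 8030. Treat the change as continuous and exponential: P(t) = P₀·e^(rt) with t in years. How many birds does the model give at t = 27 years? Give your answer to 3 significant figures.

≈ 14,900 birds

r = ln(8030/3700) / 15 ≈ 0.051657 per year
P(27) = 3700 · e^(0.051657·27) = 3700 · 4.0339 ≈ 14925.42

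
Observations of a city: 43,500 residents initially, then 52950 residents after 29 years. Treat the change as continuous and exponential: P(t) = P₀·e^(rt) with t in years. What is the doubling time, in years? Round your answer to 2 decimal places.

r = ln(52950/43500) / 29 = ln(1.21724) / 29 ≈ 0.006779 per year
doubling time = ln 2 / |r| = 0.69315 / 0.006779

doubling time ≈ 102.25 years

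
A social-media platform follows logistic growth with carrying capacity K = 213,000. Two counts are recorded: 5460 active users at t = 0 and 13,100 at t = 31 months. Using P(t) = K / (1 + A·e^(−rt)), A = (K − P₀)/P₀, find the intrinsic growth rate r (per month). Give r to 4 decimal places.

r ≈ 0.0294 per month

A = (213000 − 5460)/5460 = 38.01099
13100 = 213000/(1 + 38.01099·e^(−r·31)) → e^(−31r) = (16.25954 − 1)/38.01099 = 0.401451
r = −ln(0.401451)/31 = 0.91267/31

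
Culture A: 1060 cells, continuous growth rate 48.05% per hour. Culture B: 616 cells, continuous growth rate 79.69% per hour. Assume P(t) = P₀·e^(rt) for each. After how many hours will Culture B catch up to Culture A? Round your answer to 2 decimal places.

1060·e^(0.4805t) = 616·e^(0.7969t)
1060/616 = e^((0.7969 − 0.4805)t) → ln(1.72078) = 0.3164·t
t = 0.54278 / 0.3164

t ≈ 1.72 hours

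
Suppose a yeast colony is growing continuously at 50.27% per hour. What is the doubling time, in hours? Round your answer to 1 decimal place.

doubling time = ln(2) / |r| = 0.69315 / 0.5027

doubling time ≈ 1.4 hours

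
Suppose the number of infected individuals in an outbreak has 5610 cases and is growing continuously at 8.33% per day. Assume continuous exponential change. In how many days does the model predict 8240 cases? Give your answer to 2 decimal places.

8240 = 5610 · e^(0.0833·t)
t = ln(8240/5610) / 0.0833 = ln(1.46881) / 0.0833 = 0.38445 / 0.0833

t ≈ 4.62 days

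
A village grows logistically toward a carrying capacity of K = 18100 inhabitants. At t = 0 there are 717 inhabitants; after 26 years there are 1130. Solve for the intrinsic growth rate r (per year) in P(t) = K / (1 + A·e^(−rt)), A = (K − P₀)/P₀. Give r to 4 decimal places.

r ≈ 0.0184 per year

A = (18100 − 717)/717 = 24.24407
1130 = 18100/(1 + 24.24407·e^(−r·26)) → e^(−26r) = (16.0177 − 1)/24.24407 = 0.619438
r = −ln(0.619438)/26 = 0.47894/26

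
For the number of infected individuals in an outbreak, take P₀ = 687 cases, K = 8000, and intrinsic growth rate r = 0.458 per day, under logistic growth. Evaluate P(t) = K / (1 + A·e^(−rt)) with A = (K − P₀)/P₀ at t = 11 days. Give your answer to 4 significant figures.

≈ 7,483 cases

A = (8000 − 687)/687 = 10.64483
P(11) = 8000 / (1 + 10.64483·e^(−0.458·11)) = 8000 / (1 + 10.64483·0.006487)
= 8000 / 1.06905 ≈ 7483.28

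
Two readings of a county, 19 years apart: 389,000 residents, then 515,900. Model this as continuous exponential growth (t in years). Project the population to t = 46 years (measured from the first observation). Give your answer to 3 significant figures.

≈ 771,000 residents

r = ln(515900/389000) / 19 ≈ 0.01486 per year
P(46) = 389000 · e^(0.01486·46) = 389000 · 1.98089 ≈ 770564.88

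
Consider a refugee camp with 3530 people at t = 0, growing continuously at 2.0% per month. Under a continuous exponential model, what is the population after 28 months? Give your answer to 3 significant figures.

P(28) = 3530 · e^(0.02·28) = 3530 · e^(0.56)
= 3530 · 1.75067 ≈ 6179.87

≈ 6,180 people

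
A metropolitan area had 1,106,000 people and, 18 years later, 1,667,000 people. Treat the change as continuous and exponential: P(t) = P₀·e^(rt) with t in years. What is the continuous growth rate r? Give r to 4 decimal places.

1667000 = 1106000 · e^(r·18)
e^(18r) = 1667000/1106000 = 1.50723
r = ln(1.50723) / 18 = 0.41028 / 18

r ≈ 0.0228 per year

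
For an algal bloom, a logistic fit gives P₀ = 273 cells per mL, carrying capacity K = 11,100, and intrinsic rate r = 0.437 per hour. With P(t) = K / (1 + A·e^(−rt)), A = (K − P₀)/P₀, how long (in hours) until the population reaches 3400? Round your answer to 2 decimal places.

t ≈ 6.55 hours

A = (11100 − 273)/273 = 39.65934
3400 = 11100/(1 + 39.65934·e^(−0.437t)) → 1 + 39.65934·e^(−0.437t) = 3.26471
e^(−0.437t) = 0.057104 → t = ln(17.51192)/0.437 = 2.86288/0.437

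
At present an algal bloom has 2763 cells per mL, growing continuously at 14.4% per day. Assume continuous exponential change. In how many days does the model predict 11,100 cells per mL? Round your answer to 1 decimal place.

11100 = 2763 · e^(0.144·t)
t = ln(11100/2763) / 0.144 = ln(4.01737) / 0.144 = 1.39063 / 0.144

t ≈ 9.7 days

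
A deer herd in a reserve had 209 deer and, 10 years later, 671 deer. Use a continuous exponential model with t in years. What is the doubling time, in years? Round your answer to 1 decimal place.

r = ln(671/209) / 10 = ln(3.21053) / 10 ≈ 0.116643 per year
doubling time = ln 2 / |r| = 0.69315 / 0.116643

doubling time ≈ 5.9 years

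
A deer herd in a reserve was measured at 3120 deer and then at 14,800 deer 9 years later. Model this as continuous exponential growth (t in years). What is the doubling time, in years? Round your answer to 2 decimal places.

doubling time ≈ 4.01 years

r = ln(14800/3120) / 9 = ln(4.74359) / 9 ≈ 0.172977 per year
doubling time = ln 2 / |r| = 0.69315 / 0.172977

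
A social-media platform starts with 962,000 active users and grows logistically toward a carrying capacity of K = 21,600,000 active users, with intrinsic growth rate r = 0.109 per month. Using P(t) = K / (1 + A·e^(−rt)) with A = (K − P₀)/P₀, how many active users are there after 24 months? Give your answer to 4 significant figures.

≈ 8,411,000 active users

A = (21600000 − 962000)/962000 = 21.45322
P(24) = 21600000 / (1 + 21.45322·e^(−0.109·24)) = 21600000 / (1 + 21.45322·0.073095)
= 21600000 / 2.56812 ≈ 8410835.2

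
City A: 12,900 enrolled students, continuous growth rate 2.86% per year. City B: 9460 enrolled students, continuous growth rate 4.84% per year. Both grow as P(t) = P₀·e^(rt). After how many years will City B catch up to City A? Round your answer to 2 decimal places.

t ≈ 15.66 years

12900·e^(0.0286t) = 9460·e^(0.0484t)
12900/9460 = e^((0.0484 − 0.0286)t) → ln(1.36364) = 0.0198·t
t = 0.31015 / 0.0198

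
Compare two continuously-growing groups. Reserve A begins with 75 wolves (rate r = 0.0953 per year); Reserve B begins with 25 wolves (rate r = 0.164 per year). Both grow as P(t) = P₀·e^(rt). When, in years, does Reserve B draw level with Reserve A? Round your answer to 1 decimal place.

75·e^(0.0953t) = 25·e^(0.164t)
75/25 = e^((0.164 − 0.0953)t) → ln(3) = 0.0687·t
t = 1.09861 / 0.0687

t ≈ 16.0 years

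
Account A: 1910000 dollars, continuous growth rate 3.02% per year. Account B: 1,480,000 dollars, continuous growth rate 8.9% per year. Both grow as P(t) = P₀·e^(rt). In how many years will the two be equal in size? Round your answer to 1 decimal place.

t ≈ 4.3 years

1910000·e^(0.0302t) = 1480000·e^(0.089t)
1910000/1480000 = e^((0.089 − 0.0302)t) → ln(1.29054) = 0.0588·t
t = 0.25506 / 0.0588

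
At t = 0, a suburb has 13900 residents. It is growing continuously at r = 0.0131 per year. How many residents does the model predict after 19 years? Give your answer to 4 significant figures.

P(19) = 13900 · e^(0.0131·19) = 13900 · e^(0.2489)
= 13900 · 1.28261 ≈ 17828.33

≈ 17,830 residents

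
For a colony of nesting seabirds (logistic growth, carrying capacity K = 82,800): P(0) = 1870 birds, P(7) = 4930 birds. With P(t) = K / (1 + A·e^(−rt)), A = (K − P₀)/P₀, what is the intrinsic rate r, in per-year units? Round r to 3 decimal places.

r ≈ 0.144 per year

A = (82800 − 1870)/1870 = 43.27807
4930 = 82800/(1 + 43.27807·e^(−r·7)) → e^(−7r) = (16.79513 − 1)/43.27807 = 0.364968
r = −ln(0.364968)/7 = 1.00794/7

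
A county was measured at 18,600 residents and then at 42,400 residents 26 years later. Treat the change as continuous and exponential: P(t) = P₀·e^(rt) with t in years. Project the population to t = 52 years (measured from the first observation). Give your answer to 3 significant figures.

r = ln(42400/18600) / 26 ≈ 0.031692 per year
P(52) = 18600 · e^(0.031692·52) = 18600 · 5.19644 ≈ 96653.76

≈ 96,700 residents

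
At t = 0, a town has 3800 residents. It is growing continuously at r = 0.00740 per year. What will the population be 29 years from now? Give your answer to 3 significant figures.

P(29) = 3800 · e^(0.0074·29) = 3800 · e^(0.2146)
= 3800 · 1.23937 ≈ 4709.59

≈ 4,710 residents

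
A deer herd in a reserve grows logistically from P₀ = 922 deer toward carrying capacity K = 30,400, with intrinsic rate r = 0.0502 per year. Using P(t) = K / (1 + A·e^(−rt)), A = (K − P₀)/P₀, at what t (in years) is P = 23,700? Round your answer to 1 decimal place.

t ≈ 94.2 years

A = (30400 − 922)/922 = 31.9718
23700 = 30400/(1 + 31.9718·e^(−0.0502t)) → 1 + 31.9718·e^(−0.0502t) = 1.2827
e^(−0.0502t) = 0.008842 → t = ln(113.09428)/0.0502 = 4.72822/0.0502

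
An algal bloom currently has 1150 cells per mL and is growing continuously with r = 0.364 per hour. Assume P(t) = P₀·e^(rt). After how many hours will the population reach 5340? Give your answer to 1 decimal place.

t ≈ 4.2 hours

5340 = 1150 · e^(0.364·t)
t = ln(5340/1150) / 0.364 = ln(4.64348) / 0.364 = 1.53546 / 0.364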